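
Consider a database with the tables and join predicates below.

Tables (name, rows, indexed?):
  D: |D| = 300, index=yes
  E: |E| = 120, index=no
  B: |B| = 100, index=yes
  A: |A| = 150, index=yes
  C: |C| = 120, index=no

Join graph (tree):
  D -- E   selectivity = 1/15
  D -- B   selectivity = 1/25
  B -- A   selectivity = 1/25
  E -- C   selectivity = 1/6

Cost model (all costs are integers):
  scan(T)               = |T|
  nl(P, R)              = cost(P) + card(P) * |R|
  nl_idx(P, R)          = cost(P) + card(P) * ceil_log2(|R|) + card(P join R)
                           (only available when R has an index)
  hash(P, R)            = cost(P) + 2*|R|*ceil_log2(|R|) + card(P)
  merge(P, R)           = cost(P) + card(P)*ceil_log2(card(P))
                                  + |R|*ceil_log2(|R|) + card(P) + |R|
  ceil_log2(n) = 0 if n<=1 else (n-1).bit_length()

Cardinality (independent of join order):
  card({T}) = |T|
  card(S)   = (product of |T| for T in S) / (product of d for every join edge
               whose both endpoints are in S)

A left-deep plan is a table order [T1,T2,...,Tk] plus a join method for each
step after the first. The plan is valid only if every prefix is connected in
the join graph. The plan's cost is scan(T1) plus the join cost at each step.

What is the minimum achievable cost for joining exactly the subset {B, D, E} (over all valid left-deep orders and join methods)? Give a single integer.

Selinger DP over subsets of {B,D,E}:
  {D}: scan cost=300, card=300
  {E}: scan cost=120, card=120
  {B}: scan cost=100, card=100
  {DE}: card=2400; try (E,hash)→2280, (D,nl_idx)→3600, (D,merge)→4080, (E,merge)→4260, (D,hash)→5640, (D,nl)→36120 …(+1); best=2280 via (E,hash)
  {BD}: card=1200; try (B,hash)→2000, (D,nl_idx)→2200, (B,nl_idx)→3600, (D,merge)→3900, (B,merge)→4100, (D,hash)→5600 …(+2); best=2000 via (B,hash)
  {BDE}: card=9600; try (E,hash)→4880, (B,hash)→6080, (E,merge)→17360, (B,nl_idx)→28680, (B,merge)→34280, (E,nl)→146000 …(+1); best=4880 via (E,hash)

4880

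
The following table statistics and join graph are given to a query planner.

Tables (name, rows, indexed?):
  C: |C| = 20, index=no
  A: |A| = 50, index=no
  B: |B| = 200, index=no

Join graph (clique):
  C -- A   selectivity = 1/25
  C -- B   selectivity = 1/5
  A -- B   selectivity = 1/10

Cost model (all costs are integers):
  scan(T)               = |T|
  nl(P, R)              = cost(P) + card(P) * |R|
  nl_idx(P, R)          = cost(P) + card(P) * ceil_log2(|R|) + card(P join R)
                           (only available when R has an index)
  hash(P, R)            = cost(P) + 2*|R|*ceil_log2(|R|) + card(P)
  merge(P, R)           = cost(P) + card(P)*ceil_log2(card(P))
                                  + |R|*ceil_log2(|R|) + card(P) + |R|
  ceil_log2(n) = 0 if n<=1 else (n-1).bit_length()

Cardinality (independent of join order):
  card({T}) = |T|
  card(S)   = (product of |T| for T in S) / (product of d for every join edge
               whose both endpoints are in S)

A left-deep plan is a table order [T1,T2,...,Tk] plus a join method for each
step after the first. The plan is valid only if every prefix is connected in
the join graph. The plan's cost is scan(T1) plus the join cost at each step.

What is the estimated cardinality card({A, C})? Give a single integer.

Tables in S: A(50), C(20)
Edges inside S: C-A(d=25)
numerator = 50 * 20 = 1000
denominator = 25 = 25
card(S) = 1000 / 25 = 40

40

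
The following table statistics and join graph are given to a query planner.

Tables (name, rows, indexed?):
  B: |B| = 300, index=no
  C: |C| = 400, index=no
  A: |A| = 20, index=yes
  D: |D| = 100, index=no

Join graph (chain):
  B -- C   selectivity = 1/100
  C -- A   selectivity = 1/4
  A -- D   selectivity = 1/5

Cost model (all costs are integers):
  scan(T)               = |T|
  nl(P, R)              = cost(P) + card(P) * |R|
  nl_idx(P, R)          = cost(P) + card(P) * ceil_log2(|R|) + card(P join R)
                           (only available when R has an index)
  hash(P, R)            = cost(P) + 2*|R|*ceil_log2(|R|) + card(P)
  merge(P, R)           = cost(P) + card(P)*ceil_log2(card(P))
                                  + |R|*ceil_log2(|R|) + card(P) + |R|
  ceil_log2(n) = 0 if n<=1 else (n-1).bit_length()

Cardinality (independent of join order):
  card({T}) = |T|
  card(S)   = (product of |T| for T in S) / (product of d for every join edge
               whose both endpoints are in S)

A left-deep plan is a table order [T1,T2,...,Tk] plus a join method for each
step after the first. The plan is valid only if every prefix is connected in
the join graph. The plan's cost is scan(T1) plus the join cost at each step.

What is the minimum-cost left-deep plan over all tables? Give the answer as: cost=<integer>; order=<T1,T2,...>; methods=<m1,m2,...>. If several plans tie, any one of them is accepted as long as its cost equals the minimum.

cost=15000; order=C,B,A,D; methods=hash,hash,hash

Selinger DP (subsets sized 1..n):
  {B}: scan cost=300, card=300
  {C}: scan cost=400, card=400
  {A}: scan cost=20, card=20
  {D}: scan cost=100, card=100
  {BC}: card=1200; try (B,hash)→6200, (C,merge)→7300, (B,merge)→7400, (C,hash)→7800, (C,nl)→120300, (B,nl)→120400; best=6200 via (B,hash)
  {AC}: card=2000; try (A,hash)→1000, (C,merge)→4140, (A,nl_idx)→4400, (A,merge)→4520, (C,hash)→7240, (C,nl)→8020 …(+1); best=1000 via (A,hash)
  {AD}: card=400; try (A,hash)→400, (D,merge)→940, (A,nl_idx)→1000, (A,merge)→1020, (D,hash)→1440, (D,nl)→2020 …(+1); best=400 via (A,hash)
  {ABC}: card=6000; try (A,hash)→7600, (B,hash)→8400, (A,nl_idx)→18200, (A,merge)→20720, (B,merge)→28000, (A,nl)→30200 …(+1); best=7600 via (A,hash)
  {ACD}: card=40000; try (D,hash)→4400, (C,hash)→8000, (C,merge)→8400, (D,merge)→25800, (C,nl)→160400, (D,nl)→201000; best=4400 via (D,hash)
  {ABCD}: card=120000; try (D,hash)→15000, (B,hash)→49800, (D,merge)→92400, (D,nl)→607600, (B,merge)→687400, (B,nl)→12004400; best=15000 via (D,hash)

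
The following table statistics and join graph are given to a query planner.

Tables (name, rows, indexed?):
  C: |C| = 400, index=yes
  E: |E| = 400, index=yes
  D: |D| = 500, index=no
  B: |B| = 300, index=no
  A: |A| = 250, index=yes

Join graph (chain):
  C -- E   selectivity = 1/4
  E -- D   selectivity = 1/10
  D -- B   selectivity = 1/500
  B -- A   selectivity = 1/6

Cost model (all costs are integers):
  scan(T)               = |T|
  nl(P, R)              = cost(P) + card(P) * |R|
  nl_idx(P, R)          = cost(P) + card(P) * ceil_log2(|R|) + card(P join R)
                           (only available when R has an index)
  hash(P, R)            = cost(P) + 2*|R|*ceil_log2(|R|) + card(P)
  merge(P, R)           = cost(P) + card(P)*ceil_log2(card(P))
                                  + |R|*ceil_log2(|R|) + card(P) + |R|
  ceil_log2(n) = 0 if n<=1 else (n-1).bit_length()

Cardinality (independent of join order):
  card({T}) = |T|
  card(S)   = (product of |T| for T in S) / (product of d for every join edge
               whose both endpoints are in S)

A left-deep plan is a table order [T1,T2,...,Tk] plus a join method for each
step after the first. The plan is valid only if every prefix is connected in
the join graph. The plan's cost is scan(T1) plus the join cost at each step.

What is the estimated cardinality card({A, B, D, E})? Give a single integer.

500000

Tables in S: A(250), B(300), D(500), E(400)
Edges inside S: E-D(d=10), D-B(d=500), B-A(d=6)
numerator = 250 * 300 * 500 * 400 = 15000000000
denominator = 10 * 500 * 6 = 30000
card(S) = 15000000000 / 30000 = 500000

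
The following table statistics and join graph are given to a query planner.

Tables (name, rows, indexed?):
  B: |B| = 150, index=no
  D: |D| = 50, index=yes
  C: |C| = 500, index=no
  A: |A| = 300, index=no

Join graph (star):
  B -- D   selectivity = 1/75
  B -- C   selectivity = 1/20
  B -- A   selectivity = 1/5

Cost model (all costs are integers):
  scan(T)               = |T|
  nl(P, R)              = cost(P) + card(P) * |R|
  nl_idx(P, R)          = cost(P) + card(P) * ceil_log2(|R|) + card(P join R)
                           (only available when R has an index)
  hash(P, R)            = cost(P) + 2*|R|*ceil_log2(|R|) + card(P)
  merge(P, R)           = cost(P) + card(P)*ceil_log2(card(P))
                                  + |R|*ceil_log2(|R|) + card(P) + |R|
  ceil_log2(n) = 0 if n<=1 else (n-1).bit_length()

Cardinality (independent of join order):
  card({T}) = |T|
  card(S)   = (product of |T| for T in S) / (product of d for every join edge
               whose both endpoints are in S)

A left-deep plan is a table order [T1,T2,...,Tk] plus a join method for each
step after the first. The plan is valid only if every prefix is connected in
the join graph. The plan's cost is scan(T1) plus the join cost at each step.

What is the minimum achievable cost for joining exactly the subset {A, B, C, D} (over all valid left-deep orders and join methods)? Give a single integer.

Selinger DP over subsets of {A,B,C,D}:
  {B}: scan cost=150, card=150
  {D}: scan cost=50, card=50
  {C}: scan cost=500, card=500
  {A}: scan cost=300, card=300
  {BD}: card=100; try (D,hash)→900, (D,nl_idx)→1150, (B,merge)→1750, (D,merge)→1850, (B,hash)→2500, (B,nl)→7550 …(+1); best=900 via (D,hash)
  {BC}: card=3750; try (B,hash)→3400, (C,merge)→6500, (B,merge)→6850, (C,hash)→9300, (C,nl)→75150, (B,nl)→75500; best=3400 via (B,hash)
  {AB}: card=9000; try (B,hash)→3000, (A,merge)→4500, (B,merge)→4650, (A,hash)→5700, (A,nl)→45150, (B,nl)→45300; best=3000 via (B,hash)
  {BCD}: card=2500; try (C,merge)→6700, (D,hash)→7750, (C,hash)→10000, (D,nl_idx)→28400, (C,nl)→50900, (D,merge)→52500 …(+1); best=6700 via (C,merge)
  {ABD}: card=6000; try (A,merge)→4700, (A,hash)→6400, (D,hash)→12600, (A,nl)→30900, (D,nl_idx)→63000, (D,merge)→138350 …(+1); best=4700 via (A,merge)
  {ABC}: card=225000; try (A,hash)→12550, (C,hash)→21000, (A,merge)→55150, (C,merge)→143000, (A,nl)→1128400, (C,nl)→4503000; best=12550 via (A,hash)
  {ABCD}: card=150000; try (A,hash)→14600, (C,hash)→19700, (A,merge)→42200, (C,merge)→93700, (D,hash)→238150, (A,nl)→756700 …(+4); best=14600 via (A,hash)

14600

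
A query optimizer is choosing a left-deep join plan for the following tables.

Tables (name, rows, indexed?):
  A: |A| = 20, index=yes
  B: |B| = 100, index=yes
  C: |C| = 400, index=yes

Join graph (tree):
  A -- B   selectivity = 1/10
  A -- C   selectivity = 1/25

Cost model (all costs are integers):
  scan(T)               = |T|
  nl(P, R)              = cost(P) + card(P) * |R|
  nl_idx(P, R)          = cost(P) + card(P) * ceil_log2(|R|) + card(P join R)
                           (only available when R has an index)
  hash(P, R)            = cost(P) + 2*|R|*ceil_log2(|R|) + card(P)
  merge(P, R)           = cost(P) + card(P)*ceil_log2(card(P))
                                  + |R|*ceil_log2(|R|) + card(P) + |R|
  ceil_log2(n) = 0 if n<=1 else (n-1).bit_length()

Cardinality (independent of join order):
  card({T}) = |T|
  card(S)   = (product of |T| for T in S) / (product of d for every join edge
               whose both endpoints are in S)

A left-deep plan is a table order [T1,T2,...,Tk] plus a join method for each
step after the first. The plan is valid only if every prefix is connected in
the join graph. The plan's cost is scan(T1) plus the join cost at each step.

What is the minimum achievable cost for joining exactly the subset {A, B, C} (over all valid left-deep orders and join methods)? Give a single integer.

Selinger DP over subsets of {A,B,C}:
  {A}: scan cost=20, card=20
  {B}: scan cost=100, card=100
  {C}: scan cost=400, card=400
  {AB}: card=200; try (B,nl_idx)→360, (A,hash)→400, (A,nl_idx)→800, (B,merge)→940, (A,merge)→1020, (B,hash)→1440 …(+2); best=360 via (B,nl_idx)
  {AC}: card=320; try (C,nl_idx)→520, (A,hash)→1000, (A,nl_idx)→2720, (C,merge)→4140, (A,merge)→4520, (C,hash)→7240 …(+2); best=520 via (C,nl_idx)
  {ABC}: card=3200; try (B,hash)→2240, (B,merge)→4520, (C,nl_idx)→5360, (B,nl_idx)→5960, (C,merge)→6160, (C,hash)→7760 …(+2); best=2240 via (B,hash)

2240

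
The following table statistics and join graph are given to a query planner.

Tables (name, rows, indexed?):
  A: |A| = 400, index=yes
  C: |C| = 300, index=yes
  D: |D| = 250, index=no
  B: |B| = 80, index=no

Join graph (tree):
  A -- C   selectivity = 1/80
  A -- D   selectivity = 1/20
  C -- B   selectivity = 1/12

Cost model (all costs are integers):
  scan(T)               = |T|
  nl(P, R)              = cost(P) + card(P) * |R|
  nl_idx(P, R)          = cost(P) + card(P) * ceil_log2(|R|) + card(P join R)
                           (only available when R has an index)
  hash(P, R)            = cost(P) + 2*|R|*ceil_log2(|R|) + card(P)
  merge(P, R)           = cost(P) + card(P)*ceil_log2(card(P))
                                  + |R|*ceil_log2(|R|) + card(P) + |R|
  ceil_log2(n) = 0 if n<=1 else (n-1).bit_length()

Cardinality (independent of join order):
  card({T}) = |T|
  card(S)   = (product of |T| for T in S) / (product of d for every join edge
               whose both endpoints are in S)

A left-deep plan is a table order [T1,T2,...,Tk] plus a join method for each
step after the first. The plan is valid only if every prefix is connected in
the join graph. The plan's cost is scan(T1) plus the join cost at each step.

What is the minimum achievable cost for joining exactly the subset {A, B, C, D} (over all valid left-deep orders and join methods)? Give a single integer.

Selinger DP over subsets of {A,B,C,D}:
  {A}: scan cost=400, card=400
  {C}: scan cost=300, card=300
  {D}: scan cost=250, card=250
  {B}: scan cost=80, card=80
  {AC}: card=1500; try (A,nl_idx)→4500, (C,nl_idx)→5500, (C,hash)→6200, (A,merge)→7300, (C,merge)→7400, (A,hash)→7800 …(+2); best=4500 via (A,nl_idx)
  {AD}: card=5000; try (D,hash)→4800, (A,merge)→6500, (D,merge)→6650, (A,nl_idx)→7500, (A,hash)→7700, (A,nl)→100250 …(+1); best=4800 via (D,hash)
  {BC}: card=2000; try (B,hash)→1720, (C,nl_idx)→2800, (C,merge)→3720, (B,merge)→3940, (C,hash)→5560, (C,nl)→24080 …(+1); best=1720 via (B,hash)
  {ACD}: card=18750; try (D,hash)→10000, (C,hash)→15200, (D,merge)→24750, (C,nl_idx)→68550, (C,merge)→77800, (D,nl)→379500 …(+1); best=10000 via (D,hash)
  {ABC}: card=10000; try (B,hash)→7120, (A,hash)→10920, (B,merge)→23140, (A,merge)→29720, (A,nl_idx)→29720, (B,nl)→124500 …(+1); best=7120 via (B,hash)
  {ABCD}: card=125000; try (D,hash)→21120, (B,hash)→29870, (D,merge)→159370, (B,merge)→310640, (B,nl)→1510000, (D,nl)→2507120; best=21120 via (D,hash)

21120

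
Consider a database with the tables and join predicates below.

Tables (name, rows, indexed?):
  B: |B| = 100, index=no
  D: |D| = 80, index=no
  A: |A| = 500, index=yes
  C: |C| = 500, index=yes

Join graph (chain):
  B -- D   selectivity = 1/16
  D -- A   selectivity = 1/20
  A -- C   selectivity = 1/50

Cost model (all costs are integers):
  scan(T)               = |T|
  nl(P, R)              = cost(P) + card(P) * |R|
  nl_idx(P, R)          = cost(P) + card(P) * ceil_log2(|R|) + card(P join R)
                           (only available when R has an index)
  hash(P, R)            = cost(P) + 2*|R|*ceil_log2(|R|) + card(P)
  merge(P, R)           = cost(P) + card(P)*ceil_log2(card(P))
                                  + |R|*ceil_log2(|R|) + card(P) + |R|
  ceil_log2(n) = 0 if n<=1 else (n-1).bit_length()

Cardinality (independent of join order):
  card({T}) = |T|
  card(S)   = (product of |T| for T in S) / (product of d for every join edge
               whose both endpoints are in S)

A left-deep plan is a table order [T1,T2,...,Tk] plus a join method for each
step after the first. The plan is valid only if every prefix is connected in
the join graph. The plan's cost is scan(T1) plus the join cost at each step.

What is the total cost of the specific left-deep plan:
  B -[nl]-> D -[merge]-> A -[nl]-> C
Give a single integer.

6268100

step 1: scan B: cost=100, card=100
step 2: join D via nl
    card(P join D) = 100*80/(16) = 500
    cost = 100 + 100*80 = 8100
step 3: join A via merge
    card(P join A) = 500*500/(20) = 12500
    cost = 8100 + 500*9 + 500*9 + 500 + 500 = 18100
step 4: join C via nl
    card(P join C) = 12500*500/(50) = 125000
    cost = 18100 + 12500*500 = 6268100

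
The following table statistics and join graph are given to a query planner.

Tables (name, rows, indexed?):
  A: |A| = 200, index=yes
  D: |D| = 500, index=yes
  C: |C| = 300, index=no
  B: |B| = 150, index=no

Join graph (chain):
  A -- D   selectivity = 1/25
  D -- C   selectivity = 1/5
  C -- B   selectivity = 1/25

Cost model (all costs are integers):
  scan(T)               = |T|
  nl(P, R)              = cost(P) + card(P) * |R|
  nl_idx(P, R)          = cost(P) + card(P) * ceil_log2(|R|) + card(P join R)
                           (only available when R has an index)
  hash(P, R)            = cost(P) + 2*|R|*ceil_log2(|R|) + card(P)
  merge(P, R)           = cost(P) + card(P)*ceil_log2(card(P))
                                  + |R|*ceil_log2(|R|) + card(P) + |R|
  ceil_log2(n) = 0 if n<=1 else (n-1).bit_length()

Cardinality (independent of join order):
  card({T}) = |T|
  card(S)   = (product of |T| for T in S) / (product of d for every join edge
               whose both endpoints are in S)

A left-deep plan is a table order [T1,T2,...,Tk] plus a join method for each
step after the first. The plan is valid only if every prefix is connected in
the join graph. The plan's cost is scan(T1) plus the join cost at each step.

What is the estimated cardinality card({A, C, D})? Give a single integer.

240000

Tables in S: A(200), C(300), D(500)
Edges inside S: A-D(d=25), D-C(d=5)
numerator = 200 * 300 * 500 = 30000000
denominator = 25 * 5 = 125
card(S) = 30000000 / 125 = 240000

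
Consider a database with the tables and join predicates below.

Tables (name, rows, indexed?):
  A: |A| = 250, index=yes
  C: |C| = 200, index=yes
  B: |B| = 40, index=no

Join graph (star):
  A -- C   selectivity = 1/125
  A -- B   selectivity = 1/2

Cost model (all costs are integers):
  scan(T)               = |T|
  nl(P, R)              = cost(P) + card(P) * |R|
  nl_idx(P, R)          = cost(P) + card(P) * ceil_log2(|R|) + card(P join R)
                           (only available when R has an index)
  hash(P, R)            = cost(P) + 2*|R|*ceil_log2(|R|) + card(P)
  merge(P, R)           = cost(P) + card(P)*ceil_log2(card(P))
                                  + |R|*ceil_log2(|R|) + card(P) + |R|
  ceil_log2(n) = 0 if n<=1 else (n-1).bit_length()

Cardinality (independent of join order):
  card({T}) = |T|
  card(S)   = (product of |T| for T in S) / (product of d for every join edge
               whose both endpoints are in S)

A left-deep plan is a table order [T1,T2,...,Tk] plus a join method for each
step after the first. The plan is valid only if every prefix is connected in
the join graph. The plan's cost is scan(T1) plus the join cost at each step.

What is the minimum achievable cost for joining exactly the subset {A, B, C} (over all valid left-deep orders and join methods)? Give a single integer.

Selinger DP over subsets of {A,B,C}:
  {A}: scan cost=250, card=250
  {C}: scan cost=200, card=200
  {B}: scan cost=40, card=40
  {AC}: card=400; try (A,nl_idx)→2200, (C,nl_idx)→2650, (C,hash)→3700, (A,merge)→4250, (C,merge)→4300, (A,hash)→4400 …(+2); best=2200 via (A,nl_idx)
  {AB}: card=5000; try (B,hash)→980, (A,merge)→2570, (B,merge)→2780, (A,hash)→4080, (A,nl_idx)→5360, (A,nl)→10040 …(+1); best=980 via (B,hash)
  {ABC}: card=8000; try (B,hash)→3080, (B,merge)→6480, (C,hash)→9180, (B,nl)→18200, (C,nl_idx)→48980, (C,merge)→72780 …(+1); best=3080 via (B,hash)

3080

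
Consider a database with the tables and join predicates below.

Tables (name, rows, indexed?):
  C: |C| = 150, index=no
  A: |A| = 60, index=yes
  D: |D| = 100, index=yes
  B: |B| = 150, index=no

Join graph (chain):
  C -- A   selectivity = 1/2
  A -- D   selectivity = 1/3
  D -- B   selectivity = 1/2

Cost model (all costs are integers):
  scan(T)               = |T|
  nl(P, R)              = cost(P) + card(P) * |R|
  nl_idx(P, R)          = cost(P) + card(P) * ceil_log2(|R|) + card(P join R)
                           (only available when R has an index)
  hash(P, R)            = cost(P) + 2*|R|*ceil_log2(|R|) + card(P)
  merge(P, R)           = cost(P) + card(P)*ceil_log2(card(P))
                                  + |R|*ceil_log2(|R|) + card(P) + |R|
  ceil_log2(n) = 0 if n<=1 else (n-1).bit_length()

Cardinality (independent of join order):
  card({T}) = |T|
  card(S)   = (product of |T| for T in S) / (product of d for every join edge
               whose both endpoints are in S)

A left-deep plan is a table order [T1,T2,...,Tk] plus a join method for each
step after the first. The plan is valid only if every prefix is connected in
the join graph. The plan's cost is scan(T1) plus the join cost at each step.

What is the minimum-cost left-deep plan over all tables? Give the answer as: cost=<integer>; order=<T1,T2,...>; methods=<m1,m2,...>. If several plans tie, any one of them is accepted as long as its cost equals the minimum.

cost=157720; order=D,A,B,C; methods=hash,hash,hash

Selinger DP (subsets sized 1..n):
  {C}: scan cost=150, card=150
  {A}: scan cost=60, card=60
  {D}: scan cost=100, card=100
  {B}: scan cost=150, card=150
  {AC}: card=4500; try (A,hash)→1020, (C,merge)→1830, (A,merge)→1920, (C,hash)→2520, (A,nl_idx)→5550, (C,nl)→9060 …(+1); best=1020 via (A,hash)
  {AD}: card=2000; try (A,hash)→920, (D,merge)→1280, (A,merge)→1320, (D,hash)→1520, (D,nl_idx)→2480, (A,nl_idx)→2700 …(+2); best=920 via (A,hash)
  {BD}: card=7500; try (D,hash)→1700, (B,merge)→2250, (D,merge)→2300, (B,hash)→2600, (D,nl_idx)→8700, (B,nl)→15100 …(+1); best=1700 via (D,hash)
  {ACD}: card=150000; try (C,hash)→5320, (D,hash)→6920, (C,merge)→26270, (D,merge)→64820, (D,nl_idx)→182520, (C,nl)→300920 …(+1); best=5320 via (C,hash)
  {ABD}: card=150000; try (B,hash)→5320, (A,hash)→9920, (B,merge)→26270, (A,merge)→107120, (A,nl_idx)→196700, (B,nl)→300920 …(+1); best=5320 via (B,hash)
  {ABCD}: card=11250000; try (C,hash)→157720, (B,hash)→157720, (C,merge)→2856670, (B,merge)→2856670, (C,nl)→22505320, (B,nl)→22505320; best=157720 via (C,hash)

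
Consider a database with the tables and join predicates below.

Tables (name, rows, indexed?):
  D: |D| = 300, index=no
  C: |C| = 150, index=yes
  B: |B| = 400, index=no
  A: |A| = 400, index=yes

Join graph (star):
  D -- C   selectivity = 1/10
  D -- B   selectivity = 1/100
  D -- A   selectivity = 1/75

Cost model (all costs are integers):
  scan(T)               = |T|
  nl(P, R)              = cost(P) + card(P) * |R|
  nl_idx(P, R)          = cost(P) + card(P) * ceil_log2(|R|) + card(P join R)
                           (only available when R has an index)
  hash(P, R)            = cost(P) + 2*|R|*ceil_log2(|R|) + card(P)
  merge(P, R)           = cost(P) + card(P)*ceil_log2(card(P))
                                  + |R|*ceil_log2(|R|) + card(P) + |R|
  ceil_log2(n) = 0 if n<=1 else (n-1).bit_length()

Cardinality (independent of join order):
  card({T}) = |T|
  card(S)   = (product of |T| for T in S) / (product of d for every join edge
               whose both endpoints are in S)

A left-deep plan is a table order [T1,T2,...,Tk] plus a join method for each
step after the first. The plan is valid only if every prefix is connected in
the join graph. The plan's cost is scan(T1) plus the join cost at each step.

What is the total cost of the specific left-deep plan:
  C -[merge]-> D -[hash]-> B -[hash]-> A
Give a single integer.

41400

step 1: scan C: cost=150, card=150
step 2: join D via merge
    card(P join D) = 150*300/(10) = 4500
    cost = 150 + 150*8 + 300*9 + 150 + 300 = 4500
step 3: join B via hash
    card(P join B) = 4500*400/(100) = 18000
    cost = 4500 + 2*400*9 + 4500 = 16200
step 4: join A via hash
    card(P join A) = 18000*400/(75) = 96000
    cost = 16200 + 2*400*9 + 18000 = 41400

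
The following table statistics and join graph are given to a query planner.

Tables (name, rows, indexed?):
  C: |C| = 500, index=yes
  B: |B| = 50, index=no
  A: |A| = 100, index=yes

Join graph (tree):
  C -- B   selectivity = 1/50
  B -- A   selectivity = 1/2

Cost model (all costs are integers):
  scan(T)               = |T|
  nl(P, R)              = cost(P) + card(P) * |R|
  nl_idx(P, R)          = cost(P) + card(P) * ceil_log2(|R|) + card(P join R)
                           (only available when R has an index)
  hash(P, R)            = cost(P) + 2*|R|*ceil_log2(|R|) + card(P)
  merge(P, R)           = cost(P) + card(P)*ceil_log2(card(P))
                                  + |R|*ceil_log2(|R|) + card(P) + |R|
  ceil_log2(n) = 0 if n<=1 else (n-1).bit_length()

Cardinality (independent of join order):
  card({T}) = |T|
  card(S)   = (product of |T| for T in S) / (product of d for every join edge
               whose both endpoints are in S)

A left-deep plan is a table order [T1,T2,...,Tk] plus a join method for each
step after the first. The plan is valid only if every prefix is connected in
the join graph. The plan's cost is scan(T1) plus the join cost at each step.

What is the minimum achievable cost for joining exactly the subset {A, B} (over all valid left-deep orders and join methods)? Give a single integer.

800

Selinger DP over subsets of {A,B}:
  {B}: scan cost=50, card=50
  {A}: scan cost=100, card=100
  {AB}: card=2500; try (B,hash)→800, (A,merge)→1200, (B,merge)→1250, (A,hash)→1500, (A,nl_idx)→2900, (A,nl)→5050 …(+1); best=800 via (B,hash)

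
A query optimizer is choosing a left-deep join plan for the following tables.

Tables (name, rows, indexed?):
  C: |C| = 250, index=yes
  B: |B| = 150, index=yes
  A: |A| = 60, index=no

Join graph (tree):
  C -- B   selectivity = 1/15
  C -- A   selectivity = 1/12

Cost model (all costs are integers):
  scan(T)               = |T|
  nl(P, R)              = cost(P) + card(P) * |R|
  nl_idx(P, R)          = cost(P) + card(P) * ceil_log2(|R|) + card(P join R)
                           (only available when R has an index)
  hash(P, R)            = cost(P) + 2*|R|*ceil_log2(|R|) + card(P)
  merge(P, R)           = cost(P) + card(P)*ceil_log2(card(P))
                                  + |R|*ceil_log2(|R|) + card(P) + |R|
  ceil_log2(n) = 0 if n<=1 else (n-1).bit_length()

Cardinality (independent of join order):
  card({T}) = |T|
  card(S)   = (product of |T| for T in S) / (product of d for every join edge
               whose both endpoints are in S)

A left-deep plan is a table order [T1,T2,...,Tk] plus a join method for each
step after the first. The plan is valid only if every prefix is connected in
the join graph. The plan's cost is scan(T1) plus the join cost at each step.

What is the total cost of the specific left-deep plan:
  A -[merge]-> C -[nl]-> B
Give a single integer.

step 1: scan A: cost=60, card=60
step 2: join C via merge
    card(P join C) = 60*250/(12) = 1250
    cost = 60 + 60*6 + 250*8 + 60 + 250 = 2730
step 3: join B via nl
    card(P join B) = 1250*150/(15) = 12500
    cost = 2730 + 1250*150 = 190230

190230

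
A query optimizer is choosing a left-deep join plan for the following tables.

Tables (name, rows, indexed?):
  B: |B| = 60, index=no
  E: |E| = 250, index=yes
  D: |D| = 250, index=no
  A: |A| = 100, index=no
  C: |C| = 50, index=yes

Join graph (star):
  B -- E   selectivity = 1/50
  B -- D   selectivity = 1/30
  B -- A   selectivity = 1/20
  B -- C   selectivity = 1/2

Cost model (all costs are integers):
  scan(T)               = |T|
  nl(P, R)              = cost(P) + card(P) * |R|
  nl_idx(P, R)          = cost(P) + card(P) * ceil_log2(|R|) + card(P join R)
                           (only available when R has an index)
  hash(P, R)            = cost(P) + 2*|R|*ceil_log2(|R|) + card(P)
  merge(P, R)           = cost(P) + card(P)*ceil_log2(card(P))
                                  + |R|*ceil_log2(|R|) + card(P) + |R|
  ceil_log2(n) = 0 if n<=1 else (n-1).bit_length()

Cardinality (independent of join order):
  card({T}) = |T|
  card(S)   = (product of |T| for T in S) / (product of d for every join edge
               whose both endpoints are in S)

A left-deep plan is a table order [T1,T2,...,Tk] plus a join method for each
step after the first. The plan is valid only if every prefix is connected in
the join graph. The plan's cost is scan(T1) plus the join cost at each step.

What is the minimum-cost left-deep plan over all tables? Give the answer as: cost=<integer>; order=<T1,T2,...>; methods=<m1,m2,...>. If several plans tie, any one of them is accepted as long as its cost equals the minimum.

cost=21140; order=B,E,A,D,C; methods=nl_idx,hash,hash,hash

Selinger DP (subsets sized 1..n):
  {B}: scan cost=60, card=60
  {E}: scan cost=250, card=250
  {D}: scan cost=250, card=250
  {A}: scan cost=100, card=100
  {C}: scan cost=50, card=50
  {BE}: card=300; try (E,nl_idx)→840, (B,hash)→1220, (E,merge)→2730, (B,merge)→2920, (E,hash)→4120, (E,nl)→15060 …(+1); best=840 via (E,nl_idx)
  {BD}: card=500; try (B,hash)→1220, (D,merge)→2730, (B,merge)→2920, (D,hash)→4120, (D,nl)→15060, (B,nl)→15250; best=1220 via (B,hash)
  {AB}: card=300; try (B,hash)→920, (A,merge)→1280, (B,merge)→1320, (A,hash)→1520, (A,nl)→6060, (B,nl)→6100; best=920 via (B,hash)
  {BC}: card=1500; try (C,hash)→720, (B,hash)→820, (B,merge)→820, (C,merge)→830, (C,nl_idx)→1920, (B,nl)→3050 …(+1); best=720 via (C,hash)
  {BDE}: card=2500; try (D,hash)→5140, (E,hash)→5720, (D,merge)→6090, (E,nl_idx)→7720, (E,merge)→8470, (D,nl)→75840 …(+1); best=5140 via (D,hash)
  {ABE}: card=1500; try (A,hash)→2540, (A,merge)→4640, (E,nl_idx)→4820, (E,hash)→5220, (E,merge)→6170, (A,nl)→30840 …(+1); best=2540 via (A,hash)
  {BCE}: card=7500; try (C,hash)→1740, (C,merge)→4190, (E,hash)→6220, (C,nl_idx)→10140, (C,nl)→15840, (E,nl_idx)→20220 …(+2); best=1740 via (C,hash)
  {ABD}: card=2500; try (A,hash)→3120, (D,hash)→5220, (D,merge)→6170, (A,merge)→7020, (A,nl)→51220, (D,nl)→75920; best=3120 via (A,hash)
  {BCD}: card=12500; try (C,hash)→2320, (D,hash)→6220, (C,merge)→6570, (C,nl_idx)→16720, (D,merge)→20970, (C,nl)→26220 …(+1); best=2320 via (C,hash)
  {ABC}: card=7500; try (C,hash)→1820, (A,hash)→3620, (C,merge)→4270, (C,nl_idx)→10220, (C,nl)→15920, (A,merge)→19520 …(+1); best=1820 via (C,hash)
  {ABDE}: card=12500; try (D,hash)→8040, (A,hash)→9040, (E,hash)→9620, (D,merge)→22790, (E,nl_idx)→35620, (E,merge)→37870 …(+4); best=8040 via (D,hash)
  {BCDE}: card=62500; try (C,hash)→8240, (D,hash)→13240, (E,hash)→18820, (C,merge)→37990, (C,nl_idx)→82640, (D,merge)→108990 …(+5); best=8240 via (C,hash)
  {ABCE}: card=37500; try (C,hash)→4640, (A,hash)→10640, (E,hash)→13320, (C,merge)→20890, (C,nl_idx)→49040, (C,nl)→77540 …(+5); best=4640 via (C,hash)
  {ABCD}: card=62500; try (C,hash)→6220, (D,hash)→13320, (A,hash)→16220, (C,merge)→35970, (C,nl_idx)→80620, (D,merge)→109070 …(+4); best=6220 via (C,hash)
  {ABCDE}: card=312500; try (C,hash)→21140, (D,hash)→46140, (A,hash)→72140, (E,hash)→72720, (C,merge)→195890, (C,nl_idx)→395540 …(+8); best=21140 via (C,hash)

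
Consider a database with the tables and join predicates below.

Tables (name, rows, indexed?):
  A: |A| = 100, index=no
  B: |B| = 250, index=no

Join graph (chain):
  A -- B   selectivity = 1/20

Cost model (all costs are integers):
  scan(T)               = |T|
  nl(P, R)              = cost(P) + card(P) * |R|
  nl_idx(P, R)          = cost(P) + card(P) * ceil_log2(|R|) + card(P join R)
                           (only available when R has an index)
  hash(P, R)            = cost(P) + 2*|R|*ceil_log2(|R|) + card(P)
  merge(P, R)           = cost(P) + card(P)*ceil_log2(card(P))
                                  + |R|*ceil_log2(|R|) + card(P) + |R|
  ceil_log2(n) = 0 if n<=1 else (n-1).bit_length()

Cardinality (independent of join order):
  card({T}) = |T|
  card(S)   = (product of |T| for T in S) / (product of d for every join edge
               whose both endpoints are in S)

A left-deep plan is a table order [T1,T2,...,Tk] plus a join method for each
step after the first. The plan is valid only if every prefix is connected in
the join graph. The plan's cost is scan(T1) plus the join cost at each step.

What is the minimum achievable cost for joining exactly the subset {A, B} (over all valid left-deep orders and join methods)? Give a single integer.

Selinger DP over subsets of {A,B}:
  {A}: scan cost=100, card=100
  {B}: scan cost=250, card=250
  {AB}: card=1250; try (A,hash)→1900, (B,merge)→3150, (A,merge)→3300, (B,hash)→4200, (B,nl)→25100, (A,nl)→25250; best=1900 via (A,hash)

1900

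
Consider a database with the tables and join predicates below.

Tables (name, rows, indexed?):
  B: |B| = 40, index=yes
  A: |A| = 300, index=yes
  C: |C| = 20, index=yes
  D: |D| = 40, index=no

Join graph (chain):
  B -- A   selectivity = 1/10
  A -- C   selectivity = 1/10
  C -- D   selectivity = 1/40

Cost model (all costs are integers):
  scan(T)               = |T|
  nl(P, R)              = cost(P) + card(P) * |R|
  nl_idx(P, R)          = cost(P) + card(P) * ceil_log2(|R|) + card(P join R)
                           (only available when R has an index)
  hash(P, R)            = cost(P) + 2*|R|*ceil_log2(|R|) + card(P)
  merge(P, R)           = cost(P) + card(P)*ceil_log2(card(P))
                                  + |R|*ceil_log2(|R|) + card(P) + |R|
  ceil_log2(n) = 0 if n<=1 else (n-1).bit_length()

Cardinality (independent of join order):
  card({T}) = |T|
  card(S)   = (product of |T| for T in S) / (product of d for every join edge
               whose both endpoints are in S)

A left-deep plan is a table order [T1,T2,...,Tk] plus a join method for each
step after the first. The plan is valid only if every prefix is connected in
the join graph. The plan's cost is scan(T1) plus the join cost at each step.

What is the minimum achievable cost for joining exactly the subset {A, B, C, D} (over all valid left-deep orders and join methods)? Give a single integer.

2120

Selinger DP over subsets of {A,B,C,D}:
  {B}: scan cost=40, card=40
  {A}: scan cost=300, card=300
  {C}: scan cost=20, card=20
  {D}: scan cost=40, card=40
  {AB}: card=1200; try (B,hash)→1080, (A,nl_idx)→1600, (B,nl_idx)→3300, (A,merge)→3320, (B,merge)→3580, (A,hash)→5480 …(+2); best=1080 via (B,hash)
  {AC}: card=600; try (C,hash)→800, (A,nl_idx)→800, (C,nl_idx)→2400, (A,merge)→3140, (C,merge)→3420, (A,hash)→5440 …(+2); best=800 via (C,hash)
  {CD}: card=20; try (C,nl_idx)→260, (C,hash)→280, (D,merge)→420, (C,merge)→440, (D,hash)→520, (D,nl)→820 …(+1); best=260 via (C,nl_idx)
  {ABC}: card=2400; try (B,hash)→1880, (C,hash)→2480, (B,nl_idx)→6800, (B,merge)→7680, (C,nl_idx)→9480, (C,merge)→15600 …(+2); best=1880 via (B,hash)
  {ACD}: card=600; try (A,nl_idx)→1040, (D,hash)→1880, (A,merge)→3380, (A,hash)→5680, (A,nl)→6260, (D,merge)→7680 …(+1); best=1040 via (A,nl_idx)
  {ABCD}: card=2400; try (B,hash)→2120, (D,hash)→4760, (B,nl_idx)→7040, (B,merge)→7920, (B,nl)→25040, (D,merge)→33360 …(+1); best=2120 via (B,hash)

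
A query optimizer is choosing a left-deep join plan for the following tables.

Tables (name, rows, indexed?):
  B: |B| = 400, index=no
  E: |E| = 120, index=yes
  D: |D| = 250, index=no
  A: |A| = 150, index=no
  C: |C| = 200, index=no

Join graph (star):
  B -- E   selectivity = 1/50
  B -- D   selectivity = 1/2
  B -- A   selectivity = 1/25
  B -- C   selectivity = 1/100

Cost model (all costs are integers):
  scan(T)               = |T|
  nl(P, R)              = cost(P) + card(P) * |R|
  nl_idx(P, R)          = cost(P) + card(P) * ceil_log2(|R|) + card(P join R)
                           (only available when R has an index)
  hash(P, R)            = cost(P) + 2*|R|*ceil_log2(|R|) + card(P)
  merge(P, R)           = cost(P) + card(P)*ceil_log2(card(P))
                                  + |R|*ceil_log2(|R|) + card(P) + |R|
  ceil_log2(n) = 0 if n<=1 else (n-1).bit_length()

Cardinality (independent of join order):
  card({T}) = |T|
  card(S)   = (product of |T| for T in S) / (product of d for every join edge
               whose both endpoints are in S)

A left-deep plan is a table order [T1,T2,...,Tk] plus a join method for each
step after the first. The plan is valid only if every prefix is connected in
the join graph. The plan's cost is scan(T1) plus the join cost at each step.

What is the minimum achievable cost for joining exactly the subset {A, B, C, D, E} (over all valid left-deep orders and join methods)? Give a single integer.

26320

Selinger DP over subsets of {A,B,C,D,E}:
  {B}: scan cost=400, card=400
  {E}: scan cost=120, card=120
  {D}: scan cost=250, card=250
  {A}: scan cost=150, card=150
  {C}: scan cost=200, card=200
  {BE}: card=960; try (E,hash)→2480, (E,nl_idx)→4160, (B,merge)→5080, (E,merge)→5360, (B,hash)→7440, (B,nl)→48120 …(+1); best=2480 via (E,hash)
  {BD}: card=50000; try (D,hash)→4800, (B,merge)→6500, (D,merge)→6650, (B,hash)→7700, (B,nl)→100250, (D,nl)→100400; best=4800 via (D,hash)
  {AB}: card=2400; try (A,hash)→3200, (B,merge)→5500, (A,merge)→5750, (B,hash)→7500, (B,nl)→60150, (A,nl)→60400; best=3200 via (A,hash)
  {BC}: card=800; try (C,hash)→4000, (B,merge)→6000, (C,merge)→6200, (B,hash)→7600, (B,nl)→80200, (C,nl)→80400; best=4000 via (C,hash)
  {BDE}: card=120000; try (D,hash)→7440, (D,merge)→15290, (E,hash)→56480, (D,nl)→242480, (E,nl_idx)→474800, (E,merge)→855760 …(+1); best=7440 via (D,hash)
  {ABE}: card=5760; try (A,hash)→5840, (E,hash)→7280, (A,merge)→14390, (E,nl_idx)→25760, (E,merge)→35360, (A,nl)→146480 …(+1); best=5840 via (A,hash)
  {BCE}: card=1920; try (E,hash)→6480, (C,hash)→6640, (E,nl_idx)→11520, (E,merge)→13760, (C,merge)→14840, (E,nl)→100000 …(+1); best=6480 via (E,hash)
  {ABD}: card=300000; try (D,hash)→9600, (D,merge)→36650, (A,hash)→57200, (D,nl)→603200, (A,merge)→856150, (A,nl)→7504800; best=9600 via (D,hash)
  {BCD}: card=100000; try (D,hash)→8800, (D,merge)→15050, (C,hash)→58000, (D,nl)→204000, (C,merge)→856600, (C,nl)→10004800; best=8800 via (D,hash)
  {ABC}: card=4800; try (A,hash)→7200, (C,hash)→8800, (A,merge)→14150, (C,merge)→36200, (A,nl)→124000, (C,nl)→483200; best=7200 via (A,hash)
  {ABDE}: card=720000; try (D,hash)→15600, (D,merge)→88730, (A,hash)→129840, (E,hash)→311280, (D,nl)→1445840, (A,merge)→2168790 …(+4); best=15600 via (D,hash)
  {BCDE}: card=240000; try (D,hash)→12400, (D,merge)→31770, (E,hash)→110480, (C,hash)→130640, (D,nl)→486480, (E,nl_idx)→948800 …(+4); best=12400 via (D,hash)
  {ABCE}: card=11520; try (A,hash)→10800, (E,hash)→13680, (C,hash)→14800, (A,merge)→30870, (E,nl_idx)→52320, (E,merge)→75360 …(+4); best=10800 via (A,hash)
  {ABCD}: card=600000; try (D,hash)→16000, (D,merge)→76650, (A,hash)→111200, (C,hash)→312800, (D,nl)→1207200, (A,merge)→1810150 …(+3); best=16000 via (D,hash)
  {ABCDE}: card=1440000; try (D,hash)→26320, (D,merge)→185850, (A,hash)→254800, (E,hash)→617680, (C,hash)→738800, (D,nl)→2890800 …(+7); best=26320 via (D,hash)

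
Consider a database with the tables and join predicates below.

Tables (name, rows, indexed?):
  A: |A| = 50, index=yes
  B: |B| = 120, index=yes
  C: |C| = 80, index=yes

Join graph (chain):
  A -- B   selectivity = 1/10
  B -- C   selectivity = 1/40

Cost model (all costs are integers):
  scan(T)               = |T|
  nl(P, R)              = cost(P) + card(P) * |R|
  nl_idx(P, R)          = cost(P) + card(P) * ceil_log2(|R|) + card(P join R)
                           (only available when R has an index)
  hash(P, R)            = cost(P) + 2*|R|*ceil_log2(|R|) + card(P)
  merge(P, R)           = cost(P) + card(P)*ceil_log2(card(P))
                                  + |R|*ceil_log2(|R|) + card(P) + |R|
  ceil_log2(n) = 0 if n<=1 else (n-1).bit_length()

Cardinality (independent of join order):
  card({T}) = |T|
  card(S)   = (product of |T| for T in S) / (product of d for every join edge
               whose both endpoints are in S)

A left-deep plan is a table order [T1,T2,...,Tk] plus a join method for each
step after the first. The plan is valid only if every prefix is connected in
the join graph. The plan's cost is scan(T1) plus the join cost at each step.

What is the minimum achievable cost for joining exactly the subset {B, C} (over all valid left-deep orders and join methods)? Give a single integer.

880

Selinger DP over subsets of {B,C}:
  {B}: scan cost=120, card=120
  {C}: scan cost=80, card=80
  {BC}: card=240; try (B,nl_idx)→880, (C,nl_idx)→1200, (C,hash)→1360, (B,merge)→1680, (C,merge)→1720, (B,hash)→1840 …(+2); best=880 via (B,nl_idx)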